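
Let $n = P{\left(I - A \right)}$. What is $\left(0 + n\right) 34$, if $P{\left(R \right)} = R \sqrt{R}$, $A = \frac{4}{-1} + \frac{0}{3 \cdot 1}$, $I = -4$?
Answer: $0$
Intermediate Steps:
$A = -4$ ($A = 4 \left(-1\right) + \frac{0}{3} = -4 + 0 \cdot \frac{1}{3} = -4 + 0 = -4$)
$P{\left(R \right)} = R^{\frac{3}{2}}$
$n = 0$ ($n = \left(-4 - -4\right)^{\frac{3}{2}} = \left(-4 + 4\right)^{\frac{3}{2}} = 0^{\frac{3}{2}} = 0$)
$\left(0 + n\right) 34 = \left(0 + 0\right) 34 = 0 \cdot 34 = 0$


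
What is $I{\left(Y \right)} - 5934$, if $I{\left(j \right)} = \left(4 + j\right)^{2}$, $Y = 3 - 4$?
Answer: $-5925$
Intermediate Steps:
$Y = -1$ ($Y = 3 - 4 = -1$)
$I{\left(Y \right)} - 5934 = \left(4 - 1\right)^{2} - 5934 = 3^{2} - 5934 = 9 - 5934 = -5925$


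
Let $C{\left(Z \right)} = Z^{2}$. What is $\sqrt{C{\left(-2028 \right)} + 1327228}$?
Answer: $2 \sqrt{1360003} \approx 2332.4$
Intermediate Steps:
$\sqrt{C{\left(-2028 \right)} + 1327228} = \sqrt{\left(-2028\right)^{2} + 1327228} = \sqrt{4112784 + 1327228} = \sqrt{5440012} = 2 \sqrt{1360003}$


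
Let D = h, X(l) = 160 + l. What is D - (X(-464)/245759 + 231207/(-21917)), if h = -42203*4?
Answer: -909215248242555/5386300003 ≈ -1.6880e+5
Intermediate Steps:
h = -168812
D = -168812
D - (X(-464)/245759 + 231207/(-21917)) = -168812 - ((160 - 464)/245759 + 231207/(-21917)) = -168812 - (-304*1/245759 + 231207*(-1/21917)) = -168812 - (-304/245759 - 231207/21917) = -168812 - 1*(-56827863881/5386300003) = -168812 + 56827863881/5386300003 = -909215248242555/5386300003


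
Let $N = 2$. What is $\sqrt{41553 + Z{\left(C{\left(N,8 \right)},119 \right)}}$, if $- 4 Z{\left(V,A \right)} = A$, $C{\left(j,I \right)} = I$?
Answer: $\frac{67 \sqrt{37}}{2} \approx 203.77$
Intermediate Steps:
$Z{\left(V,A \right)} = - \frac{A}{4}$
$\sqrt{41553 + Z{\left(C{\left(N,8 \right)},119 \right)}} = \sqrt{41553 - \frac{119}{4}} = \sqrt{\frac{166093}{4}} = \frac{67 \sqrt{37}}{2}$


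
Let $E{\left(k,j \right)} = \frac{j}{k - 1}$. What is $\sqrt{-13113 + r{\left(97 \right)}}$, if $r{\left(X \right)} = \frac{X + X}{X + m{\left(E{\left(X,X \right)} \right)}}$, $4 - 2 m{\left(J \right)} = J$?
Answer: $\frac{7 i \sqrt{95690700105}}{18911} \approx 114.5 i$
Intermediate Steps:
$E{\left(k,j \right)} = \frac{j}{-1 + k}$ ($E{\left(k,j \right)} = \frac{j}{k - 1} = \frac{j}{-1 + k}$)
$m{\left(J \right)} = 2 - \frac{J}{2}$
$r{\left(X \right)} = \frac{2 X}{2 + X - \frac{X}{2 \left(-1 + X\right)}}$ ($r{\left(X \right)} = \frac{X + X}{X - \left(-2 + \frac{X \frac{1}{-1 + X}}{2}\right)} = \frac{2 X}{X - \left(-2 + \frac{X}{2 \left(-1 + X\right)}\right)} = \frac{2 X}{2 + X - \frac{X}{2 \left(-1 + X\right)}}$)
$\sqrt{-13113 + r{\left(97 \right)}} = \sqrt{-13113 + 4 \cdot 97 \frac{1}{-4 + 97 + 2 \cdot 97^{2}} \left(-1 + 97\right)} = \sqrt{-13113 + 4 \cdot 97 \frac{1}{-4 + 97 + 2 \cdot 9409} \cdot 96} = \sqrt{-13113 + 4 \cdot 97 \frac{1}{-4 + 97 + 18818} \cdot 96} = \sqrt{-13113 + 4 \cdot 97 \cdot \frac{1}{18911} \cdot 96} = \sqrt{-13113 + \frac{37248}{18911}} = \sqrt{- \frac{247942695}{18911}} = \frac{7 i \sqrt{95690700105}}{18911}$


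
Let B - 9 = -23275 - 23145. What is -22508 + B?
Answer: -68919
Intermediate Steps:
B = -46411 (B = 9 + (-23275 - 23145) = 9 - 46420 = -46411)
-22508 + B = -22508 - 46411 = -68919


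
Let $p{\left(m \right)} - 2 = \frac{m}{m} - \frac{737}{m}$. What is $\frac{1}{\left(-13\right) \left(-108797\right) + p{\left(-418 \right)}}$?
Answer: $\frac{38}{53745899} \approx 7.0703 \cdot 10^{-7}$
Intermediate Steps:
$p{\left(m \right)} = 3 - \frac{737}{m}$ ($p{\left(m \right)} = 2 - \left(\frac{737}{m} - \frac{m}{m}\right) = 2 + \left(1 - \frac{737}{m}\right) = 3 - \frac{737}{m}$)
$\frac{1}{\left(-13\right) \left(-108797\right) + p{\left(-418 \right)}} = \frac{1}{\left(-13\right) \left(-108797\right) + \left(3 - \frac{737}{-418}\right)} = \frac{1}{1414361 + \left(3 - - \frac{67}{38}\right)} = \frac{1}{1414361 + \left(3 + \frac{67}{38}\right)} = \frac{1}{1414361 + \frac{181}{38}} = \frac{1}{\frac{53745899}{38}} = \frac{38}{53745899}$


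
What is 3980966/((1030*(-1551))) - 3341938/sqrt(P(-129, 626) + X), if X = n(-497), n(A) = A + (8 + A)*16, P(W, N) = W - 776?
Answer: -180953/72615 + 1670969*I*sqrt(9226)/4613 ≈ -2.492 + 34793.0*I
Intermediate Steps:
P(W, N) = -776 + W
n(A) = 128 + 17*A (n(A) = A + (128 + 16*A) = 128 + 17*A)
X = -8321 (X = 128 + 17*(-497) = 128 - 8449 = -8321)
3980966/((1030*(-1551))) - 3341938/sqrt(P(-129, 626) + X) = 3980966/((1030*(-1551))) - 3341938/sqrt((-776 - 129) - 8321) = 3980966/(-1597530) - 3341938/sqrt(-905 - 8321) = 3980966*(-1/1597530) - 3341938*(-I*sqrt(9226)/9226) = -180953/72615 - 3341938*(-I*sqrt(9226)/9226) = -180953/72615 - (-1670969)*I*sqrt(9226)/4613 = -180953/72615 + 1670969*I*sqrt(9226)/4613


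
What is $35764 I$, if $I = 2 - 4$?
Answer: $-71528$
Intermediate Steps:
$I = -2$
$35764 I = 35764 \left(-2\right) = -71528$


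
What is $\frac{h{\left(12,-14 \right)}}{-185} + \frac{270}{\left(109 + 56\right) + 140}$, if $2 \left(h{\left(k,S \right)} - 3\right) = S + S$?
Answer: $\frac{10661}{11285} \approx 0.94471$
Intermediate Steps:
$h{\left(k,S \right)} = 3 + S$ ($h{\left(k,S \right)} = 3 + \frac{S + S}{2} = 3 + \frac{2 S}{2} = 3 + S$)
$\frac{h{\left(12,-14 \right)}}{-185} + \frac{270}{\left(109 + 56\right) + 140} = \frac{3 - 14}{-185} + \frac{270}{\left(109 + 56\right) + 140} = \left(-11\right) \left(- \frac{1}{185}\right) + \frac{270}{165 + 140} = \frac{11}{185} + \frac{270}{305} = \frac{11}{185} + 270 \cdot \frac{1}{305} = \frac{11}{185} + \frac{54}{61} = \frac{10661}{11285}$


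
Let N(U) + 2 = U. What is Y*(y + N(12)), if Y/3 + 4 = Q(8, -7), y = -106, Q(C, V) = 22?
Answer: -5184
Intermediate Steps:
Y = 54 (Y = -12 + 3*22 = -12 + 66 = 54)
N(U) = -2 + U
Y*(y + N(12)) = 54*(-106 + (-2 + 12)) = 54*(-106 + 10) = 54*(-96) = -5184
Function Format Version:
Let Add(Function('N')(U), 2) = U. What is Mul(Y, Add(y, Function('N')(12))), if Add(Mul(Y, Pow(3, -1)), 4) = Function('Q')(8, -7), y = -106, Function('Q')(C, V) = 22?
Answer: -5184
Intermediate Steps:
Y = 54 (Y = Add(-12, Mul(3, 22)) = Add(-12, 66) = 54)
Function('N')(U) = Add(-2, U)
Mul(Y, Add(y, Function('N')(12))) = Mul(54, Add(-106, Add(-2, 12))) = Mul(54, Add(-106, 10)) = Mul(54, -96) = -5184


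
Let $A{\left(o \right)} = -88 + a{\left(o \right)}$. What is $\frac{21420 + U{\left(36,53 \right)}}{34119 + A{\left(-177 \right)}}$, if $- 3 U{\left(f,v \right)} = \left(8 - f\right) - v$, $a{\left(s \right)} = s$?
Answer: $\frac{21447}{33854} \approx 0.63351$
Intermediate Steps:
$U{\left(f,v \right)} = - \frac{8}{3} + \frac{f}{3} + \frac{v}{3}$ ($U{\left(f,v \right)} = - \frac{\left(8 - f\right) - v}{3} = - \frac{8 - f - v}{3} = - \frac{8}{3} + \frac{f}{3} + \frac{v}{3}$)
$A{\left(o \right)} = -88 + o$
$\frac{21420 + U{\left(36,53 \right)}}{34119 + A{\left(-177 \right)}} = \frac{21420 + \left(- \frac{8}{3} + \frac{1}{3} \cdot 36 + \frac{1}{3} \cdot 53\right)}{34119 - 265} = \frac{21420 + \left(- \frac{8}{3} + 12 + \frac{53}{3}\right)}{34119 - 265} = \frac{21420 + 27}{33854} = 21447 \cdot \frac{1}{33854} = \frac{21447}{33854}$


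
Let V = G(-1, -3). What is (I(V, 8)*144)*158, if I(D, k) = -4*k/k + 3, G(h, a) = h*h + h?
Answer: -22752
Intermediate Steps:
G(h, a) = h + h² (G(h, a) = h² + h = h + h²)
V = 0 (V = -(1 - 1) = -1*0 = 0)
I(D, k) = -1 (I(D, k) = -4*1 + 3 = -4 + 3 = -1)
(I(V, 8)*144)*158 = -1*144*158 = -144*158 = -22752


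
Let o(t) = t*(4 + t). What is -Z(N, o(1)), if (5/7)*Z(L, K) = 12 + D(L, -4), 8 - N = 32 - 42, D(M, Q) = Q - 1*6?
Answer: -14/5 ≈ -2.8000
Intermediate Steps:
D(M, Q) = -6 + Q (D(M, Q) = Q - 6 = -6 + Q)
N = 18 (N = 8 - (32 - 42) = 8 - 1*(-10) = 8 + 10 = 18)
Z(L, K) = 14/5 (Z(L, K) = 7*(12 + (-6 - 4))/5 = 7*(12 - 10)/5 = (7/5)*2 = 14/5)
-Z(N, o(1)) = -1*14/5 = -14/5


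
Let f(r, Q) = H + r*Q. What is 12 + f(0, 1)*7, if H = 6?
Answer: 54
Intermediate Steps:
f(r, Q) = 6 + Q*r (f(r, Q) = 6 + r*Q = 6 + Q*r)
12 + f(0, 1)*7 = 12 + (6 + 1*0)*7 = 12 + (6 + 0)*7 = 12 + 6*7 = 12 + 42 = 54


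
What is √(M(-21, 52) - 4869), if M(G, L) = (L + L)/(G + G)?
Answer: I*√2148321/21 ≈ 69.796*I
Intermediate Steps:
M(G, L) = L/G (M(G, L) = (2*L)/((2*G)) = (2*L)*(1/(2*G)) = L/G)
√(M(-21, 52) - 4869) = √(52/(-21) - 4869) = √(52*(-1/21) - 4869) = √(-52/21 - 4869) = √(-102301/21) = I*√2148321/21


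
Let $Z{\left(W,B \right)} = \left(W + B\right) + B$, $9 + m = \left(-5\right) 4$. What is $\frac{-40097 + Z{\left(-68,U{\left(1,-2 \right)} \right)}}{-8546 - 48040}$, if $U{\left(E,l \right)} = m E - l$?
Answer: $\frac{40219}{56586} \approx 0.71076$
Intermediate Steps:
$m = -29$ ($m = -9 - 20 = -29$)
$U{\left(E,l \right)} = - l - 29 E$ ($U{\left(E,l \right)} = - 29 E - l = - l - 29 E$)
$Z{\left(W,B \right)} = W + 2 B$ ($Z{\left(W,B \right)} = \left(B + W\right) + B = W + 2 B$)
$\frac{-40097 + Z{\left(-68,U{\left(1,-2 \right)} \right)}}{-8546 - 48040} = \frac{-40097 - \left(68 - 2 \left(\left(-1\right) \left(-2\right) - 29\right)\right)}{-8546 - 48040} = \frac{-40097 - \left(68 - 2 \left(2 - 29\right)\right)}{-56586} = \left(-40097 + \left(-68 + 2 \left(-27\right)\right)\right) \left(- \frac{1}{56586}\right) = \left(-40097 - 122\right) \left(- \frac{1}{56586}\right) = \left(-40219\right) \left(- \frac{1}{56586}\right) = \frac{40219}{56586}$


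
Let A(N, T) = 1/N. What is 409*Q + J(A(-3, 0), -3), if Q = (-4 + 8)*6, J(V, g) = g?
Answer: 9813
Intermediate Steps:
Q = 24 (Q = 4*6 = 24)
409*Q + J(A(-3, 0), -3) = 409*24 - 3 = 9816 - 3 = 9813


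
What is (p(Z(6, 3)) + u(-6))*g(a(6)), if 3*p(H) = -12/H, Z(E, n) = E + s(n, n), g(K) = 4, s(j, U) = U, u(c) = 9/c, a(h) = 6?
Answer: -70/9 ≈ -7.7778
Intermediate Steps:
Z(E, n) = E + n
p(H) = -4/H (p(H) = (-12/H)/3 = -4/H)
(p(Z(6, 3)) + u(-6))*g(a(6)) = (-4/(6 + 3) + 9/(-6))*4 = (-4/9 + 9*(-⅙))*4 = (-4*⅑ - 3/2)*4 = (-4/9 - 3/2)*4 = -35/18*4 = -70/9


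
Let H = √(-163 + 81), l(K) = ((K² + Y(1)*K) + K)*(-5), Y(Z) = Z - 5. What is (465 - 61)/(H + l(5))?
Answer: -10100/1291 - 202*I*√82/1291 ≈ -7.8234 - 1.4169*I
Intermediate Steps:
Y(Z) = -5 + Z
l(K) = -5*K² + 15*K (l(K) = ((K² + (-5 + 1)*K) + K)*(-5) = ((K² - 4*K) + K)*(-5) = (K² - 3*K)*(-5) = -5*K² + 15*K)
H = I*√82 (H = √(-82) = I*√82 ≈ 9.0554*I)
(465 - 61)/(H + l(5)) = (465 - 61)/(I*√82 + 5*5*(3 - 1*5)) = 404/(I*√82 + 5*5*(3 - 5)) = 404/(I*√82 + 5*5*(-2)) = 404/(I*√82 - 50) = 404/(-50 + I*√82)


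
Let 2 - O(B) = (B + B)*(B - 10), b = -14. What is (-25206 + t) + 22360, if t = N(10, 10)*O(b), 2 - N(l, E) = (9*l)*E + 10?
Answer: 605514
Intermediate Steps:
O(B) = 2 - 2*B*(-10 + B) (O(B) = 2 - (B + B)*(B - 10) = 2 - 2*B*(-10 + B))
N(l, E) = -8 - 9*E*l (N(l, E) = 2 - ((9*l)*E + 10) = 2 - (9*E*l + 10) = 2 - (10 + 9*E*l) = 2 + (-10 - 9*E*l) = -8 - 9*E*l)
t = 608360 (t = (-8 - 9*10*10)*(2 - 2*(-14)² + 20*(-14)) = (-8 - 900)*(2 - 2*196 - 280) = -908*(2 - 392 - 280) = -908*(-670) = 608360)
(-25206 + t) + 22360 = (-25206 + 608360) + 22360 = 583154 + 22360 = 605514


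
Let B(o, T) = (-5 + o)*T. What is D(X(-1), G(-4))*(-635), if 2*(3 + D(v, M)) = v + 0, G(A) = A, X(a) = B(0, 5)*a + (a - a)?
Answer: -12065/2 ≈ -6032.5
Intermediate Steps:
B(o, T) = T*(-5 + o)
X(a) = -25*a (X(a) = (5*(-5 + 0))*a + (a - a) = (5*(-5))*a + 0 = -25*a + 0 = -25*a)
D(v, M) = -3 + v/2 (D(v, M) = -3 + (v + 0)/2 = -3 + v/2)
D(X(-1), G(-4))*(-635) = (-3 + (-25*(-1))/2)*(-635) = (-3 + (1/2)*25)*(-635) = (-3 + 25/2)*(-635) = (19/2)*(-635) = -12065/2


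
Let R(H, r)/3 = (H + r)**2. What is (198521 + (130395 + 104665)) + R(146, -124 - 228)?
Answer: 560889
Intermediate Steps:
R(H, r) = 3*(H + r)**2
(198521 + (130395 + 104665)) + R(146, -124 - 228) = (198521 + (130395 + 104665)) + 3*(146 + (-124 - 228))**2 = (198521 + 235060) + 3*(146 - 352)**2 = 433581 + 3*(-206)**2 = 433581 + 3*42436 = 433581 + 127308 = 560889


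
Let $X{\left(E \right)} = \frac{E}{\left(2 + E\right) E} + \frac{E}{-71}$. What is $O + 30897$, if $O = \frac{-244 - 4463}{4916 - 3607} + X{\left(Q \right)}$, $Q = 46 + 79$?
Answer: $\frac{364621977486}{11803253} \approx 30892.0$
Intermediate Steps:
$Q = 125$
$X{\left(E \right)} = \frac{1}{2 + E} - \frac{E}{71}$ ($X{\left(E \right)} = \frac{E}{E \left(2 + E\right)} + E \left(- \frac{1}{71}\right) = E \frac{1}{E \left(2 + E\right)} - \frac{E}{71} = \frac{1}{2 + E} - \frac{E}{71}$)
$O = - \frac{63130455}{11803253}$ ($O = \frac{-244 - 4463}{4916 - 3607} + \frac{71 - 125^{2} - 250}{71 \left(2 + 125\right)} = - \frac{4707}{1309} + \frac{71 - 15625 - 250}{71 \cdot 127} = \left(-4707\right) \frac{1}{1309} + \frac{1}{71} \cdot \frac{1}{127} \left(71 - 15625 - 250\right) = - \frac{4707}{1309} + \frac{1}{71} \cdot \frac{1}{127} \left(-15804\right) = - \frac{4707}{1309} - \frac{15804}{9017} = - \frac{63130455}{11803253} \approx -5.3486$)
$O + 30897 = - \frac{63130455}{11803253} + 30897 = \frac{364621977486}{11803253}$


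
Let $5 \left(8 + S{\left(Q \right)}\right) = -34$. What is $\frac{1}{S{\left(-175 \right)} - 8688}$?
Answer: $- \frac{5}{43514} \approx -0.00011491$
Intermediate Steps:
$S{\left(Q \right)} = - \frac{74}{5}$ ($S{\left(Q \right)} = -8 + \frac{1}{5} \left(-34\right) = -8 - \frac{34}{5} = - \frac{74}{5}$)
$\frac{1}{S{\left(-175 \right)} - 8688} = \frac{1}{- \frac{74}{5} - 8688} = \frac{1}{- \frac{43514}{5}} = - \frac{5}{43514}$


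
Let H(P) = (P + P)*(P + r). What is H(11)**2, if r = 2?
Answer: 81796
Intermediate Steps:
H(P) = 2*P*(2 + P) (H(P) = (P + P)*(P + 2) = (2*P)*(2 + P) = 2*P*(2 + P))
H(11)**2 = (2*11*(2 + 11))**2 = (2*11*13)**2 = 286**2 = 81796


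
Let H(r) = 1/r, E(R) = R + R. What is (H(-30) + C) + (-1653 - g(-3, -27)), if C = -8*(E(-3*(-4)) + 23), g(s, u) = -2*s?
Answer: -61051/30 ≈ -2035.0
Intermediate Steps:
E(R) = 2*R
C = -376 (C = -8*(2*(-3*(-4)) + 23) = -8*(2*12 + 23) = -8*(24 + 23) = -8*47 = -376)
(H(-30) + C) + (-1653 - g(-3, -27)) = (1/(-30) - 376) + (-1653 - (-2)*(-3)) = (-1/30 - 376) + (-1653 - 1*6) = -11281/30 + (-1653 - 6) = -11281/30 - 1659 = -61051/30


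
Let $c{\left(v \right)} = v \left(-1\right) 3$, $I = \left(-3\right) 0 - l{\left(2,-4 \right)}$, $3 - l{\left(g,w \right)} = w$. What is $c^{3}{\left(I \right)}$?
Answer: $9261$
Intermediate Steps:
$l{\left(g,w \right)} = 3 - w$
$I = -7$ ($I = \left(-3\right) 0 - \left(3 - -4\right) = 0 - \left(3 + 4\right) = 0 - 7 = -7$)
$c{\left(v \right)} = - 3 v$ ($c{\left(v \right)} = - v 3 = - 3 v$)
$c^{3}{\left(I \right)} = \left(\left(-3\right) \left(-7\right)\right)^{3} = 21^{3} = 9261$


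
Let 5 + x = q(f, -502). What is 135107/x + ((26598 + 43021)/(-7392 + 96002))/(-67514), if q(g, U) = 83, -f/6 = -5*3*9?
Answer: 404133105466249/233314206060 ≈ 1732.1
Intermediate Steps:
f = 810 (f = -6*(-5*3)*9 = -(-90)*9 = -6*(-135) = 810)
x = 78 (x = -5 + 83 = 78)
135107/x + ((26598 + 43021)/(-7392 + 96002))/(-67514) = 135107/78 + ((26598 + 43021)/(-7392 + 96002))/(-67514) = 135107*(1/78) + (69619/88610)*(-1/67514) = 135107/78 + (69619*(1/88610))*(-1/67514) = 135107/78 + (69619/88610)*(-1/67514) = 135107/78 - 69619/5982415540 = 404133105466249/233314206060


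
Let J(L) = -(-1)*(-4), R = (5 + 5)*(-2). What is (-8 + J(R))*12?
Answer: -144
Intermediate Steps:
R = -20 (R = 10*(-2) = -20)
J(L) = -4 (J(L) = -1*4 = -4)
(-8 + J(R))*12 = (-8 - 4)*12 = -12*12 = -144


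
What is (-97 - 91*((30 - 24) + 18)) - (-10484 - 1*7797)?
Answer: 16000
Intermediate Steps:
(-97 - 91*((30 - 24) + 18)) - (-10484 - 1*7797) = (-97 - 91*(6 + 18)) - (-10484 - 7797) = (-97 - 91*24) - 1*(-18281) = (-97 - 2184) + 18281 = -2281 + 18281 = 16000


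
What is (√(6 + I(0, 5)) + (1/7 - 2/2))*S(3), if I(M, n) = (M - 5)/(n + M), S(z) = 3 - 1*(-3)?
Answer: -36/7 + 6*√5 ≈ 8.2735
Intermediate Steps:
S(z) = 6 (S(z) = 3 + 3 = 6)
I(M, n) = (-5 + M)/(M + n)
(√(6 + I(0, 5)) + (1/7 - 2/2))*S(3) = (√(6 + (-5 + 0)/(0 + 5)) + (1/7 - 2/2))*6 = (√(6 - 5/5) + (1*(⅐) - 2*½))*6 = (√(6 + (⅕)*(-5)) + (⅐ - 1))*6 = (√(6 - 1) - 6/7)*6 = (√5 - 6/7)*6 = (-6/7 + √5)*6 = -36/7 + 6*√5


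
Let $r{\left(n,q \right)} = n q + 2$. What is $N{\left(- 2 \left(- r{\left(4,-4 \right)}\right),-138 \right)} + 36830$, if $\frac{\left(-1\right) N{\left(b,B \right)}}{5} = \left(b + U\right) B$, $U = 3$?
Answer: $19580$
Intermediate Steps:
$r{\left(n,q \right)} = 2 + n q$
$N{\left(b,B \right)} = - 5 B \left(3 + b\right)$ ($N{\left(b,B \right)} = - 5 \left(b + 3\right) B = - 5 \left(3 + b\right) B = - 5 B \left(3 + b\right)$)
$N{\left(- 2 \left(- r{\left(4,-4 \right)}\right),-138 \right)} + 36830 = \left(-5\right) \left(-138\right) \left(3 - 2 \left(- (2 + 4 \left(-4\right))\right)\right) + 36830 = \left(-5\right) \left(-138\right) \left(3 - 2 \left(- (2 - 16)\right)\right) + 36830 = \left(-5\right) \left(-138\right) \left(3 - 2 \left(\left(-1\right) \left(-14\right)\right)\right) + 36830 = \left(-5\right) \left(-138\right) \left(3 - 28\right) + 36830 = \left(-5\right) \left(-138\right) \left(-25\right) + 36830 = -17250 + 36830 = 19580$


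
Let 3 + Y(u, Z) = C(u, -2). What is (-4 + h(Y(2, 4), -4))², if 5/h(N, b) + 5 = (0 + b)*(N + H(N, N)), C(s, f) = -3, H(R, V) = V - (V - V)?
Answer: 27889/1849 ≈ 15.083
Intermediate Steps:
H(R, V) = V (H(R, V) = V - 1*0 = V + 0 = V)
Y(u, Z) = -6 (Y(u, Z) = -3 - 3 = -6)
h(N, b) = 5/(-5 + 2*N*b) (h(N, b) = 5/(-5 + (0 + b)*(N + N)) = 5/(-5 + b*(2*N)) = 5/(-5 + 2*N*b))
(-4 + h(Y(2, 4), -4))² = (-4 + 5/(-5 + 2*(-6)*(-4)))² = (-4 + 5/(-5 + 48))² = (-4 + 5/43)² = (-167/43)² = 27889/1849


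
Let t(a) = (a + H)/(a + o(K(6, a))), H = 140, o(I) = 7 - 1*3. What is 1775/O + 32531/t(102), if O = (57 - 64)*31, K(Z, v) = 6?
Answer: 373924256/26257 ≈ 14241.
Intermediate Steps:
O = -217 (O = -7*31 = -217)
o(I) = 4 (o(I) = 7 - 3 = 4)
t(a) = (140 + a)/(4 + a) (t(a) = (a + 140)/(a + 4) = (140 + a)/(4 + a))
1775/O + 32531/t(102) = 1775/(-217) + 32531/(((140 + 102)/(4 + 102))) = 1775*(-1/217) + 32531/((242/106)) = -1775/217 + 32531/(((1/106)*242)) = -1775/217 + 32531/(121/53) = -1775/217 + 32531*(53/121) = -1775/217 + 1724143/121 = 373924256/26257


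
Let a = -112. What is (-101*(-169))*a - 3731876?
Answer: -5643604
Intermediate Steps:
(-101*(-169))*a - 3731876 = -101*(-169)*(-112) - 3731876 = 17069*(-112) - 3731876 = -1911728 - 3731876 = -5643604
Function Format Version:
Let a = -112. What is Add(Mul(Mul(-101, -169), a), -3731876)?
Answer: -5643604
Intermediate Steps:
Add(Mul(Mul(-101, -169), a), -3731876) = Add(Mul(Mul(-101, -169), -112), -3731876) = Add(Mul(17069, -112), -3731876) = Add(-1911728, -3731876) = -5643604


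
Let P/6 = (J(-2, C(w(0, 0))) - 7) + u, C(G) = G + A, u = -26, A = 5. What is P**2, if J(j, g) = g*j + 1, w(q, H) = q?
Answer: 63504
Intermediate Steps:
C(G) = 5 + G (C(G) = G + 5 = 5 + G)
J(j, g) = 1 + g*j
P = -252 (P = 6*(((1 + (5 + 0)*(-2)) - 7) - 26) = 6*(((1 + 5*(-2)) - 7) - 26) = 6*(((1 - 10) - 7) - 26) = 6*((-9 - 7) - 26) = 6*(-16 - 26) = 6*(-42) = -252)
P**2 = (-252)**2 = 63504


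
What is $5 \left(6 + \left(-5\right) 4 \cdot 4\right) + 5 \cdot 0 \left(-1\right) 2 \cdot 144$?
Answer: $-370$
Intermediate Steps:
$5 \left(6 + \left(-5\right) 4 \cdot 4\right) + 5 \cdot 0 \left(-1\right) 2 \cdot 144 = 5 \left(6 - 80\right) + 5 \cdot 0 \cdot 2 \cdot 144 = 5 \left(6 - 80\right) + 0 \cdot 2 \cdot 144 = 5 \left(-74\right) + 0 \cdot 144 = -370 + 0 = -370$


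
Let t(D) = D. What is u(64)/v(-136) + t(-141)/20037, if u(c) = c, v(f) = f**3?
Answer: -1853967/262511416 ≈ -0.0070624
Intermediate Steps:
u(64)/v(-136) + t(-141)/20037 = 64/((-136)**3) - 141/20037 = 64/(-2515456) - 141*1/20037 = 64*(-1/2515456) - 47/6679 = -1/39304 - 47/6679 = -1853967/262511416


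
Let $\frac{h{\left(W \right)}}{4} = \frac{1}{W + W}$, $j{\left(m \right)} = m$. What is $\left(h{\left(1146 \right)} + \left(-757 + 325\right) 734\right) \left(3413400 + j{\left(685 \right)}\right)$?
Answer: $- \frac{620309961892955}{573} \approx -1.0826 \cdot 10^{12}$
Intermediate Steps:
$h{\left(W \right)} = \frac{2}{W}$ ($h{\left(W \right)} = \frac{4}{W + W} = \frac{4}{2 W} = 4 \frac{1}{2 W} = \frac{2}{W}$)
$\left(h{\left(1146 \right)} + \left(-757 + 325\right) 734\right) \left(3413400 + j{\left(685 \right)}\right) = \left(\frac{2}{1146} + \left(-757 + 325\right) 734\right) \left(3413400 + 685\right) = \left(2 \cdot \frac{1}{1146} - 317088\right) 3414085 = \left(\frac{1}{573} - 317088\right) 3414085 = \left(- \frac{181691423}{573}\right) 3414085 = - \frac{620309961892955}{573}$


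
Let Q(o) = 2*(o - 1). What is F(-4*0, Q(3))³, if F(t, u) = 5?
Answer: 125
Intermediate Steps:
Q(o) = -2 + 2*o (Q(o) = 2*(-1 + o) = -2 + 2*o)
F(-4*0, Q(3))³ = 5³ = 125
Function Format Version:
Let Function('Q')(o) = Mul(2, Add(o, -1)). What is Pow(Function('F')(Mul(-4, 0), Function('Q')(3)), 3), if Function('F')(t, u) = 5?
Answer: 125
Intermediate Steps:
Function('Q')(o) = Add(-2, Mul(2, o)) (Function('Q')(o) = Mul(2, Add(-1, o)) = Add(-2, Mul(2, o)))
Pow(Function('F')(Mul(-4, 0), Function('Q')(3)), 3) = Pow(5, 3) = 125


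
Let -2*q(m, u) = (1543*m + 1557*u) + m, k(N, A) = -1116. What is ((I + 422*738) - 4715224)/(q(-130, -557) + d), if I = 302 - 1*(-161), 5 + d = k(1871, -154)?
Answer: -8806650/1065727 ≈ -8.2635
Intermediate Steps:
d = -1121 (d = -5 - 1116 = -1121)
I = 463 (I = 302 + 161 = 463)
q(m, u) = -772*m - 1557*u/2 (q(m, u) = -((1543*m + 1557*u) + m)/2 = -(1544*m + 1557*u)/2 = -772*m - 1557*u/2)
((I + 422*738) - 4715224)/(q(-130, -557) + d) = ((463 + 422*738) - 4715224)/((-772*(-130) - 1557/2*(-557)) - 1121) = ((463 + 311436) - 4715224)/((100360 + 867249/2) - 1121) = (311899 - 4715224)/(1067969/2 - 1121) = -4403325/1065727/2 = -4403325*2/1065727 = -8806650/1065727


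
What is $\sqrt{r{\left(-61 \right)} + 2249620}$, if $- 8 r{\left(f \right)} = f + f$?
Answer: $\frac{\sqrt{8998541}}{2} \approx 1499.9$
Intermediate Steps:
$r{\left(f \right)} = - \frac{f}{4}$ ($r{\left(f \right)} = - \frac{f + f}{8} = - \frac{2 f}{8} = - \frac{f}{4}$)
$\sqrt{r{\left(-61 \right)} + 2249620} = \sqrt{\left(- \frac{1}{4}\right) \left(-61\right) + 2249620} = \sqrt{\frac{61}{4} + 2249620} = \sqrt{\frac{8998541}{4}} = \frac{\sqrt{8998541}}{2}$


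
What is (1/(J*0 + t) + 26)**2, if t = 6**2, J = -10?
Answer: 877969/1296 ≈ 677.45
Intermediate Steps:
t = 36
(1/(J*0 + t) + 26)**2 = (1/(-10*0 + 36) + 26)**2 = (1/(0 + 36) + 26)**2 = (1/36 + 26)**2 = (937/36)**2 = 877969/1296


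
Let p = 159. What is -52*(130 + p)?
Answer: -15028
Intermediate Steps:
-52*(130 + p) = -52*(130 + 159) = -52*289 = -15028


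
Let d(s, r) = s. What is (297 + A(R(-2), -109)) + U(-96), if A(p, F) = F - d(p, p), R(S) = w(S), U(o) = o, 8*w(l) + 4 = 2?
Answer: 369/4 ≈ 92.250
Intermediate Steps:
w(l) = -1/4 (w(l) = -1/2 + (1/8)*2 = -1/2 + 1/4 = -1/4)
R(S) = -1/4
A(p, F) = F - p
(297 + A(R(-2), -109)) + U(-96) = (297 + (-109 - 1*(-1/4))) - 96 = (297 + (-109 + 1/4)) - 96 = (297 - 435/4) - 96 = 753/4 - 96 = 369/4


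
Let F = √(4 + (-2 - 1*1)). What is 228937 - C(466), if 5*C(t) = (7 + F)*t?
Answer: 1140957/5 ≈ 2.2819e+5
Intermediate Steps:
F = 1 (F = √(4 + (-2 - 1)) = √(4 - 3) = √1 = 1)
C(t) = 8*t/5 (C(t) = ((7 + 1)*t)/5 = (8*t)/5 = 8*t/5)
228937 - C(466) = 228937 - 8*466/5 = 228937 - 1*3728/5 = 228937 - 3728/5 = 1140957/5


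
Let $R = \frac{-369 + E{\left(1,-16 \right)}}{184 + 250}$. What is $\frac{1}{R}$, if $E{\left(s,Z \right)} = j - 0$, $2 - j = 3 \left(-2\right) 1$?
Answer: $- \frac{434}{361} \approx -1.2022$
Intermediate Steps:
$j = 8$ ($j = 2 - 3 \left(-2\right) 1 = 2 - \left(-6\right) 1 = 2 - -6 = 2 + 6 = 8$)
$E{\left(s,Z \right)} = 8$ ($E{\left(s,Z \right)} = 8 - 0 = 8 + 0 = 8$)
$R = - \frac{361}{434}$ ($R = \frac{-369 + 8}{184 + 250} = - \frac{361}{434} \approx -0.8318$)
$\frac{1}{R} = \frac{1}{- \frac{361}{434}} = - \frac{434}{361}$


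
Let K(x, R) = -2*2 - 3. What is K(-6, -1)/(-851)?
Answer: 7/851 ≈ 0.0082256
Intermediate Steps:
K(x, R) = -7 (K(x, R) = -4 - 3 = -7)
K(-6, -1)/(-851) = -7/(-851) = -7*(-1/851) = 7/851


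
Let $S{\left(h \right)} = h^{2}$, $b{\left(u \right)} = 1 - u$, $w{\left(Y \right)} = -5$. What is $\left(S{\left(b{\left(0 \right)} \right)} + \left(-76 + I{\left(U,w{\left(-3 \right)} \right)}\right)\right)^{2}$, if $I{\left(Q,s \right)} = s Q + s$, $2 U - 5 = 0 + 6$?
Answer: $\frac{46225}{4} \approx 11556.0$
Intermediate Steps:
$U = \frac{11}{2}$ ($U = \frac{5}{2} + \frac{0 + 6}{2} = \frac{5}{2} + \frac{1}{2} \cdot 6 = \frac{5}{2} + 3 = \frac{11}{2} \approx 5.5$)
$I{\left(Q,s \right)} = s + Q s$ ($I{\left(Q,s \right)} = Q s + s = s + Q s$)
$\left(S{\left(b{\left(0 \right)} \right)} + \left(-76 + I{\left(U,w{\left(-3 \right)} \right)}\right)\right)^{2} = \left(\left(1 - 0\right)^{2} - \left(76 + 5 \left(1 + \frac{11}{2}\right)\right)\right)^{2} = \left(\left(1 + 0\right)^{2} - \frac{217}{2}\right)^{2} = \left(1^{2} - \frac{217}{2}\right)^{2} = \left(1 - \frac{217}{2}\right)^{2} = \left(- \frac{215}{2}\right)^{2} = \frac{46225}{4}$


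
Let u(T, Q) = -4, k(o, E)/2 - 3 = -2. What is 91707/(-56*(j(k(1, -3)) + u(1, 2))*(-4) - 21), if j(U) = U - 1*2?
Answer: -13101/131 ≈ -100.01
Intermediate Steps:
k(o, E) = 2 (k(o, E) = 6 + 2*(-2) = 6 - 4 = 2)
j(U) = -2 + U (j(U) = U - 2 = -2 + U)
91707/(-56*(j(k(1, -3)) + u(1, 2))*(-4) - 21) = 91707/(-56*((-2 + 2) - 4)*(-4) - 21) = 91707/(-56*(0 - 4)*(-4) - 21) = 91707/(-(-224)*(-4) - 21) = 91707/(-56*16 - 21) = 91707/(-896 - 21) = 91707/(-917) = 91707*(-1/917) = -13101/131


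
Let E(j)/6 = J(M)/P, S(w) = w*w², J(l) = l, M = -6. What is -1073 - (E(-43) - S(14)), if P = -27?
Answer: 5009/3 ≈ 1669.7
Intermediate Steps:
S(w) = w³
E(j) = 4/3 (E(j) = 6*(-6/(-27)) = 6*(-6*(-1/27)) = 6*(2/9) = 4/3)
-1073 - (E(-43) - S(14)) = -1073 - (4/3 - 1*14³) = -1073 - (4/3 - 1*2744) = -1073 - (4/3 - 2744) = -1073 - 1*(-8228/3) = -1073 + 8228/3 = 5009/3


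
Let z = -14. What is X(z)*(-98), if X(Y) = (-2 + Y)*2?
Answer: 3136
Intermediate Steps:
X(Y) = -4 + 2*Y
X(z)*(-98) = (-4 + 2*(-14))*(-98) = (-4 - 28)*(-98) = -32*(-98) = 3136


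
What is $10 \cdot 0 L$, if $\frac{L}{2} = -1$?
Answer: $0$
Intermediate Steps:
$L = -2$ ($L = 2 \left(-1\right) = -2$)
$10 \cdot 0 L = 10 \cdot 0 \left(-2\right) = 0 \left(-2\right) = 0$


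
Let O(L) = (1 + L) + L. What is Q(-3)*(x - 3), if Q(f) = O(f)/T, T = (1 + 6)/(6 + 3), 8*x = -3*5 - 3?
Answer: 135/4 ≈ 33.750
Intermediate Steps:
x = -9/4 (x = (-3*5 - 3)/8 = (-15 - 3)/8 = (1/8)*(-18) = -9/4 ≈ -2.2500)
T = 7/9 ≈ 0.77778
O(L) = 1 + 2*L
Q(f) = 9/7 + 18*f/7 (Q(f) = (1 + 2*f)/(7/9) = (1 + 2*f)*(9/7) = 9/7 + 18*f/7)
Q(-3)*(x - 3) = (9/7 + (18/7)*(-3))*(-9/4 - 3) = (9/7 - 54/7)*(-21/4) = -45/7*(-21/4) = 135/4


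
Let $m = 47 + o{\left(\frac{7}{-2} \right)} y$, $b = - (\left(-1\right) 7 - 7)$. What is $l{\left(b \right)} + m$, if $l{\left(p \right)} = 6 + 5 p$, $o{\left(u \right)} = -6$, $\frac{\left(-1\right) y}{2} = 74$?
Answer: $1011$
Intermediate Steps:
$y = -148$ ($y = \left(-2\right) 74 = -148$)
$b = 14$ ($b = - (-7 - 7) = \left(-1\right) \left(-14\right) = 14$)
$m = 935$ ($m = 47 - -888 = 47 + 888 = 935$)
$l{\left(b \right)} + m = \left(6 + 5 \cdot 14\right) + 935 = \left(6 + 70\right) + 935 = 76 + 935 = 1011$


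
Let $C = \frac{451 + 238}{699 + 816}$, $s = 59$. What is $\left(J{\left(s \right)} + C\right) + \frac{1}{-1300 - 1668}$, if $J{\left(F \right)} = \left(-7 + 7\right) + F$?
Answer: $\frac{267338117}{4496520} \approx 59.454$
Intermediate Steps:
$J{\left(F \right)} = F$ ($J{\left(F \right)} = 0 + F = F$)
$C = \frac{689}{1515} \approx 0.45479$
$\left(J{\left(s \right)} + C\right) + \frac{1}{-1300 - 1668} = \left(59 + \frac{689}{1515}\right) + \frac{1}{-1300 - 1668} = \frac{90074}{1515} + \frac{1}{-2968} = \frac{90074}{1515} - \frac{1}{2968} = \frac{267338117}{4496520}$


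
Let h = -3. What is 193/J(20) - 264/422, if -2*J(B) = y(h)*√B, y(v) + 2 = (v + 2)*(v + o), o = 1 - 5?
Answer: -132/211 - 193*√5/25 ≈ -17.888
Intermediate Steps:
o = -4
y(v) = -2 + (-4 + v)*(2 + v) (y(v) = -2 + (v + 2)*(v - 4) = -2 + (2 + v)*(-4 + v) = -2 + (-4 + v)*(2 + v))
J(B) = -5*√B/2 (J(B) = -(-10 + (-3)² - 2*(-3))*√B/2 = -(-10 + 9 + 6)*√B/2 = -5*√B/2)
193/J(20) - 264/422 = 193/((-5*√5)) - 264/422 = 193/((-5*√5)) - 264*1/422 = 193/((-5*√5)) - 132/211 = 193*(-√5/25) - 132/211 = -193*√5/25 - 132/211 = -132/211 - 193*√5/25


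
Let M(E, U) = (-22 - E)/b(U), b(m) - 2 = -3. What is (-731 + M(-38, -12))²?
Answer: 558009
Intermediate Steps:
b(m) = -1 (b(m) = 2 - 3 = -1)
M(E, U) = 22 + E (M(E, U) = (-22 - E)/(-1) = (-22 - E)*(-1) = 22 + E)
(-731 + M(-38, -12))² = (-731 + (22 - 38))² = (-731 - 16)² = (-747)² = 558009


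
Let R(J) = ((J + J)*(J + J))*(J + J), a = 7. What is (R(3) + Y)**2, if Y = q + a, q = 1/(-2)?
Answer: 198025/4 ≈ 49506.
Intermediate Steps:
q = -1/2 ≈ -0.50000
Y = 13/2 (Y = -1/2 + 7 = 13/2 ≈ 6.5000)
R(J) = 8*J**3 (R(J) = ((2*J)*(2*J))*(2*J) = (4*J**2)*(2*J) = 8*J**3)
(R(3) + Y)**2 = (8*3**3 + 13/2)**2 = (8*27 + 13/2)**2 = (216 + 13/2)**2 = (445/2)**2 = 198025/4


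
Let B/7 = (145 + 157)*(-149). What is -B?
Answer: 314986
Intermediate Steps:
B = -314986 (B = 7*((145 + 157)*(-149)) = 7*(302*(-149)) = 7*(-44998) = -314986)
-B = -1*(-314986) = 314986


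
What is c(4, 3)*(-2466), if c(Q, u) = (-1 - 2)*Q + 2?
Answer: 24660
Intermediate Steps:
c(Q, u) = 2 - 3*Q (c(Q, u) = -3*Q + 2 = 2 - 3*Q)
c(4, 3)*(-2466) = (2 - 3*4)*(-2466) = (2 - 12)*(-2466) = -10*(-2466) = 24660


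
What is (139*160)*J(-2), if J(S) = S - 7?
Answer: -200160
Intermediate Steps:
J(S) = -7 + S
(139*160)*J(-2) = (139*160)*(-7 - 2) = 22240*(-9) = -200160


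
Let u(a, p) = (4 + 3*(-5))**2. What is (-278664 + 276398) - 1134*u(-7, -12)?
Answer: -139480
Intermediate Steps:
u(a, p) = 121 (u(a, p) = (4 - 15)**2 = (-11)**2 = 121)
(-278664 + 276398) - 1134*u(-7, -12) = (-278664 + 276398) - 1134*121 = -2266 - 137214 = -139480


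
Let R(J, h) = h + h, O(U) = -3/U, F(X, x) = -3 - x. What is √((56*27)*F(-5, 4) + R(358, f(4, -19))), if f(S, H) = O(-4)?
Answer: I*√42330/2 ≈ 102.87*I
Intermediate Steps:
f(S, H) = ¾ (f(S, H) = -3/(-4) = -3*(-¼) = ¾)
R(J, h) = 2*h
√((56*27)*F(-5, 4) + R(358, f(4, -19))) = √((56*27)*(-3 - 1*4) + 2*(¾)) = √(1512*(-3 - 4) + 3/2) = √(1512*(-7) + 3/2) = √(-10584 + 3/2) = √(-21165/2) = I*√42330/2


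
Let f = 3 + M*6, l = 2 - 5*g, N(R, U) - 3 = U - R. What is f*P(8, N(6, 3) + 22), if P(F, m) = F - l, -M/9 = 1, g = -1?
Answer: -51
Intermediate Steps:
M = -9 (M = -9*1 = -9)
N(R, U) = 3 + U - R (N(R, U) = 3 + (U - R) = 3 + U - R)
l = 7 (l = 2 - 5*(-1) = 2 + 5 = 7)
P(F, m) = -7 + F (P(F, m) = F - 1*7 = F - 7 = -7 + F)
f = -51 (f = 3 - 9*6 = 3 - 54 = -51)
f*P(8, N(6, 3) + 22) = -51*(-7 + 8) = -51*1 = -51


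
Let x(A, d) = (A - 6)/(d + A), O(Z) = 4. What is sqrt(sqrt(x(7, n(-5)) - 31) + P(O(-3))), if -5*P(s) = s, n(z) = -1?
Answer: sqrt(-720 + 150*I*sqrt(1110))/30 ≈ 1.5508 + 1.7903*I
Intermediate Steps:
x(A, d) = (-6 + A)/(A + d)
P(s) = -s/5
sqrt(sqrt(x(7, n(-5)) - 31) + P(O(-3))) = sqrt(sqrt((-6 + 7)/(7 - 1) - 31) - 1/5*4) = sqrt(sqrt(1/6 - 31) - 4/5) = sqrt(sqrt(-185/6) - 4/5) = sqrt(I*sqrt(1110)/6 - 4/5) = sqrt(-4/5 + I*sqrt(1110)/6)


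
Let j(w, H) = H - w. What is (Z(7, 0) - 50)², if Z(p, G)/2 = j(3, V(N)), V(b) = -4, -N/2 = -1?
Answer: 4096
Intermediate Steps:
N = 2 (N = -2*(-1) = 2)
Z(p, G) = -14 (Z(p, G) = 2*(-4 - 1*3) = 2*(-4 - 3) = 2*(-7) = -14)
(Z(7, 0) - 50)² = (-14 - 50)² = (-64)² = 4096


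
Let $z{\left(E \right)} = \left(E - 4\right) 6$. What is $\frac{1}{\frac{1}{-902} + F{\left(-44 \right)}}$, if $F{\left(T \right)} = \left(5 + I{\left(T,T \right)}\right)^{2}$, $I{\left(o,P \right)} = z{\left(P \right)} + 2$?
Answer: $\frac{902}{71222821} \approx 1.2664 \cdot 10^{-5}$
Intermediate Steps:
$z{\left(E \right)} = -24 + 6 E$ ($z{\left(E \right)} = \left(-4 + E\right) 6 = -24 + 6 E$)
$I{\left(o,P \right)} = -22 + 6 P$ ($I{\left(o,P \right)} = \left(-24 + 6 P\right) + 2 = -22 + 6 P$)
$F{\left(T \right)} = \left(-17 + 6 T\right)^{2}$ ($F{\left(T \right)} = \left(5 + \left(-22 + 6 T\right)\right)^{2} = \left(-17 + 6 T\right)^{2}$)
$\frac{1}{\frac{1}{-902} + F{\left(-44 \right)}} = \frac{1}{\frac{1}{-902} + \left(-17 + 6 \left(-44\right)\right)^{2}} = \frac{1}{- \frac{1}{902} + \left(-17 - 264\right)^{2}} = \frac{1}{- \frac{1}{902} + \left(-281\right)^{2}} = \frac{1}{- \frac{1}{902} + 78961} = \frac{1}{\frac{71222821}{902}} = \frac{902}{71222821}$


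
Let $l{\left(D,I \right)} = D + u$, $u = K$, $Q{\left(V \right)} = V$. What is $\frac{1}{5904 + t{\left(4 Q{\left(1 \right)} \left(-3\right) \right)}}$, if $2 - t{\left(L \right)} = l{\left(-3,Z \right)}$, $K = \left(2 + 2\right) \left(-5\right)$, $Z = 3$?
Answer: $\frac{1}{5929} \approx 0.00016866$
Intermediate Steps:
$K = -20$ ($K = 4 \left(-5\right) = -20$)
$u = -20$
$l{\left(D,I \right)} = -20 + D$ ($l{\left(D,I \right)} = D - 20 = -20 + D$)
$t{\left(L \right)} = 25$ ($t{\left(L \right)} = 2 - \left(-20 - 3\right) = 2 - -23 = 2 + 23 = 25$)
$\frac{1}{5904 + t{\left(4 Q{\left(1 \right)} \left(-3\right) \right)}} = \frac{1}{5904 + 25} = \frac{1}{5929}$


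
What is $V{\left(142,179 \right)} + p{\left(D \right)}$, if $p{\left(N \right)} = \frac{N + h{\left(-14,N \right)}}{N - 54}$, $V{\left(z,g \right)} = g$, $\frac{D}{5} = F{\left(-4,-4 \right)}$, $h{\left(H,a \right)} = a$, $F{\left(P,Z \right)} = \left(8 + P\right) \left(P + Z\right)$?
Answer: $\frac{19313}{107} \approx 180.5$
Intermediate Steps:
$D = -160$ ($D = 5 \left(\left(-4\right)^{2} + 8 \left(-4\right) + 8 \left(-4\right) - -16\right) = 5 \left(16 - 32 - 32 + 16\right) = 5 \left(-32\right) = -160$)
$p{\left(N \right)} = \frac{2 N}{-54 + N}$ ($p{\left(N \right)} = \frac{N + N}{N - 54} = \frac{2 N}{-54 + N}$)
$V{\left(142,179 \right)} + p{\left(D \right)} = 179 + 2 \left(-160\right) \frac{1}{-54 - 160} = 179 + 2 \left(-160\right) \frac{1}{-214} = 179 + 2 \left(-160\right) \left(- \frac{1}{214}\right) = 179 + \frac{160}{107} = \frac{19313}{107}$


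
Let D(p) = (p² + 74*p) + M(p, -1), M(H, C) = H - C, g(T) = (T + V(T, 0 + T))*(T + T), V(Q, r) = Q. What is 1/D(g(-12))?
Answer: 1/374977 ≈ 2.6668e-6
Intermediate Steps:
g(T) = 4*T² (g(T) = (T + T)*(T + T) = (2*T)*(2*T) = 4*T²)
D(p) = 1 + p² + 75*p (D(p) = (p² + 74*p) + (p - 1*(-1)) = (p² + 74*p) + (p + 1) = (p² + 74*p) + (1 + p) = 1 + p² + 75*p)
1/D(g(-12)) = 1/(1 + (4*(-12)²)² + 75*(4*(-12)²)) = 1/(1 + (4*144)² + 75*(4*144)) = 1/(1 + 576² + 75*576) = 1/(1 + 331776 + 43200) = 1/374977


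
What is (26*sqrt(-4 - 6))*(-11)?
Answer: -286*I*sqrt(10) ≈ -904.41*I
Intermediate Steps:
(26*sqrt(-4 - 6))*(-11) = (26*sqrt(-10))*(-11) = (26*(I*sqrt(10)))*(-11) = (26*I*sqrt(10))*(-11) = -286*I*sqrt(10)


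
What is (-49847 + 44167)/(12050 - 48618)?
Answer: 710/4571 ≈ 0.15533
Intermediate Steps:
(-49847 + 44167)/(12050 - 48618) = -5680/(-36568) = -5680*(-1/36568) = 710/4571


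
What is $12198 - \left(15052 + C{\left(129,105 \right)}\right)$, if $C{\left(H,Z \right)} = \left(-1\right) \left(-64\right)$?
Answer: $-2918$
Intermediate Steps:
$C{\left(H,Z \right)} = 64$
$12198 - \left(15052 + C{\left(129,105 \right)}\right) = 12198 - \left(15052 + 64\right) = 12198 - 15116 = -2918$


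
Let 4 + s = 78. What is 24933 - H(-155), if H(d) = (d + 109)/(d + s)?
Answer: 2019527/81 ≈ 24932.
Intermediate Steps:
s = 74 (s = -4 + 78 = 74)
H(d) = (109 + d)/(74 + d) (H(d) = (d + 109)/(d + 74) = (109 + d)/(74 + d))
24933 - H(-155) = 24933 - (109 - 155)/(74 - 155) = 24933 - (-46)/(-81) = 24933 - (-1)*(-46)/81 = 24933 - 1*46/81 = 24933 - 46/81 = 2019527/81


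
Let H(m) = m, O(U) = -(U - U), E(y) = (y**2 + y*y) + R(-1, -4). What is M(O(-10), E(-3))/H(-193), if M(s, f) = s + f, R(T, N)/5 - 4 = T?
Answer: -33/193 ≈ -0.17098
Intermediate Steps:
R(T, N) = 20 + 5*T
E(y) = 15 + 2*y**2 (E(y) = (y**2 + y*y) + (20 + 5*(-1)) = (y**2 + y**2) + (20 - 5) = 2*y**2 + 15 = 15 + 2*y**2)
O(U) = 0 (O(U) = -1*0 = 0)
M(s, f) = f + s
M(O(-10), E(-3))/H(-193) = ((15 + 2*(-3)**2) + 0)/(-193) = ((15 + 2*9) + 0)*(-1/193) = ((15 + 18) + 0)*(-1/193) = (33 + 0)*(-1/193) = 33*(-1/193) = -33/193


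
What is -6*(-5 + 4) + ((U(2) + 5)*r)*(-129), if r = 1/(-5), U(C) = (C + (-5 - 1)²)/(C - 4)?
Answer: -1776/5 ≈ -355.20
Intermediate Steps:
U(C) = (36 + C)/(-4 + C) (U(C) = (C + (-6)²)/(-4 + C) = (C + 36)/(-4 + C) = (36 + C)/(-4 + C))
r = -⅕ ≈ -0.20000
-6*(-5 + 4) + ((U(2) + 5)*r)*(-129) = -6*(-5 + 4) + (((36 + 2)/(-4 + 2) + 5)*(-⅕))*(-129) = -6*(-1) + ((38/(-2) + 5)*(-⅕))*(-129) = 6 + ((-½*38 + 5)*(-⅕))*(-129) = 6 + ((-19 + 5)*(-⅕))*(-129) = 6 - 14*(-⅕)*(-129) = 6 + (14/5)*(-129) = 6 - 1806/5 = -1776/5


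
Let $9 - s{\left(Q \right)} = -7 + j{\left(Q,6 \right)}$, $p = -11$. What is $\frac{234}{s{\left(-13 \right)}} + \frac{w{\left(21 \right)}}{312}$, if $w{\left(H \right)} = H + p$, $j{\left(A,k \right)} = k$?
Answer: $\frac{18277}{780} \approx 23.432$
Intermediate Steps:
$w{\left(H \right)} = -11 + H$ ($w{\left(H \right)} = H - 11 = -11 + H$)
$s{\left(Q \right)} = 10$ ($s{\left(Q \right)} = 9 - \left(-7 + 6\right) = 9 - -1 = 9 + 1 = 10$)
$\frac{234}{s{\left(-13 \right)}} + \frac{w{\left(21 \right)}}{312} = \frac{234}{10} + \frac{-11 + 21}{312} = 234 \cdot \frac{1}{10} + 10 \cdot \frac{1}{312} = \frac{117}{5} + \frac{5}{156} = \frac{18277}{780}$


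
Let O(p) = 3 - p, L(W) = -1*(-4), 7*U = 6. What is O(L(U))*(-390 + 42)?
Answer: 348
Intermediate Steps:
U = 6/7 (U = (⅐)*6 = 6/7 ≈ 0.85714)
L(W) = 4
O(L(U))*(-390 + 42) = (3 - 1*4)*(-390 + 42) = (3 - 4)*(-348) = -1*(-348) = 348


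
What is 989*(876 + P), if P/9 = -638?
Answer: -4812474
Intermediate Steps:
P = -5742 (P = 9*(-638) = -5742)
989*(876 + P) = 989*(876 - 5742) = 989*(-4866) = -4812474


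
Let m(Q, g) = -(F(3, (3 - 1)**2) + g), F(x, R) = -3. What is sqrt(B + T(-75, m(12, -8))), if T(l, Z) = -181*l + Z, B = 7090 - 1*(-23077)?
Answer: sqrt(43753) ≈ 209.17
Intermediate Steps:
B = 30167 (B = 7090 + 23077 = 30167)
m(Q, g) = 3 - g (m(Q, g) = -(-3 + g) = 3 - g)
T(l, Z) = Z - 181*l
sqrt(B + T(-75, m(12, -8))) = sqrt(30167 + ((3 - 1*(-8)) - 181*(-75))) = sqrt(30167 + ((3 + 8) + 13575)) = sqrt(30167 + (11 + 13575)) = sqrt(30167 + 13586) = sqrt(43753)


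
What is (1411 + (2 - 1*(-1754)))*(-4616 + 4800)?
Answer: 582728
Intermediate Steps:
(1411 + (2 - 1*(-1754)))*(-4616 + 4800) = (1411 + (2 + 1754))*184 = (1411 + 1756)*184 = 3167*184 = 582728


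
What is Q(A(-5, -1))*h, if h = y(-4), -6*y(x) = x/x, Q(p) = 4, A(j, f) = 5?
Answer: -⅔ ≈ -0.66667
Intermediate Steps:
y(x) = -⅙ (y(x) = -x/(6*x) = -⅙*1 = -⅙)
h = -⅙ ≈ -0.16667
Q(A(-5, -1))*h = 4*(-⅙) = -⅔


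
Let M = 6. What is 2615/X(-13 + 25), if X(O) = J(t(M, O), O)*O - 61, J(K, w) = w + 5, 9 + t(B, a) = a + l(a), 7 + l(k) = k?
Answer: 2615/143 ≈ 18.287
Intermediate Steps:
l(k) = -7 + k
t(B, a) = -16 + 2*a (t(B, a) = -9 + (a + (-7 + a)) = -9 + (-7 + 2*a) = -16 + 2*a)
J(K, w) = 5 + w
X(O) = -61 + O*(5 + O) (X(O) = (5 + O)*O - 61 = O*(5 + O) - 61 = -61 + O*(5 + O))
2615/X(-13 + 25) = 2615/(-61 + (-13 + 25)*(5 + (-13 + 25))) = 2615/(-61 + 12*(5 + 12)) = 2615/(-61 + 12*17) = 2615/(-61 + 204) = 2615/143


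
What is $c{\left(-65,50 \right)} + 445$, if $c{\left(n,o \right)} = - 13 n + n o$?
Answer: $-1960$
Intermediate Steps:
$c{\left(-65,50 \right)} + 445 = - 65 \left(-13 + 50\right) + 445 = \left(-65\right) 37 + 445 = -2405 + 445 = -1960$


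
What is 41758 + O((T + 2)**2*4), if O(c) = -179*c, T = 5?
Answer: 6674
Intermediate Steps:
41758 + O((T + 2)**2*4) = 41758 - 179*(5 + 2)**2*4 = 41758 - 179*7**2*4 = 41758 - 8771*4 = 41758 - 179*196 = 41758 - 35084 = 6674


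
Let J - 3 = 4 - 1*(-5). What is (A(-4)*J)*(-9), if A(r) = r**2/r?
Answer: 432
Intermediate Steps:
J = 12 (J = 3 + (4 - 1*(-5)) = 3 + (4 + 5) = 3 + 9 = 12)
A(r) = r
(A(-4)*J)*(-9) = -4*12*(-9) = -48*(-9) = 432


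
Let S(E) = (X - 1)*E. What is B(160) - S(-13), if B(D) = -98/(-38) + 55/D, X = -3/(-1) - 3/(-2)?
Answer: 29441/608 ≈ 48.423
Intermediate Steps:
X = 9/2 (X = -3*(-1) - 3*(-½) = 3 + 3/2 = 9/2 ≈ 4.5000)
S(E) = 7*E/2 (S(E) = (9/2 - 1)*E = 7*E/2)
B(D) = 49/19 + 55/D (B(D) = -98*(-1/38) + 55/D = 49/19 + 55/D)
B(160) - S(-13) = (49/19 + 55/160) - 7*(-13)/2 = (49/19 + 55*(1/160)) - 1*(-91/2) = (49/19 + 11/32) + 91/2 = 1777/608 + 91/2 = 29441/608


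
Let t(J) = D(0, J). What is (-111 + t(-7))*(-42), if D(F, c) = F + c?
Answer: 4956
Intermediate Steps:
t(J) = J (t(J) = 0 + J = J)
(-111 + t(-7))*(-42) = (-111 - 7)*(-42) = -118*(-42) = 4956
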